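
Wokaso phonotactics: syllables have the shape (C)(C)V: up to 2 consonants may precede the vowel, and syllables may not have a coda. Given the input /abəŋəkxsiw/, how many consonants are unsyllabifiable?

Syllabifying with onset maximization leaves /k/, /w/ stranded (no codas are permitted; onsets may contain at most 2 consonants).

2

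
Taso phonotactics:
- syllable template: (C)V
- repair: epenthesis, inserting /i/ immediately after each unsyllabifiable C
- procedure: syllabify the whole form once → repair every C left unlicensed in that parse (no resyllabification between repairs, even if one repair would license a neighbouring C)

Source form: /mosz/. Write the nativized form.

Under (C)V, the unsyllabifiable consonants are /s/, /z/ (no codas are permitted; onsets are limited to one consonant).
Inserting the epenthetic vowel yields /s/ → /si/, /z/ → /zi/.

mosizi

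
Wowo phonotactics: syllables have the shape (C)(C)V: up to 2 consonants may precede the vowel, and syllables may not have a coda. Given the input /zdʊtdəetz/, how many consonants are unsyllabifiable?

The consonants /t/, /z/ cannot be parsed into a legal (C)(C)V syllable (no codas are permitted; onsets may contain at most 2 consonants).

2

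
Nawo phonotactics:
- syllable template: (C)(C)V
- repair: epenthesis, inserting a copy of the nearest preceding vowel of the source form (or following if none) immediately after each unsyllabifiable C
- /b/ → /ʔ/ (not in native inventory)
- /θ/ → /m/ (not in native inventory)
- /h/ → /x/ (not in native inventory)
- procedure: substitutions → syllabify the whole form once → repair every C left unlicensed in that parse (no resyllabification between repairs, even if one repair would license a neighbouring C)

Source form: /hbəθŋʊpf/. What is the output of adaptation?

xʔəmŋʊpʊfʊ

Substitution: /h/ → /x/, /b/ → /ʔ/, /θ/ → /m/, giving /xʔəmŋʊpf/.
The consonants /p/, /f/ cannot be parsed into a legal (C)(C)V syllable (no codas are permitted; onsets may contain at most 2 consonants).
Epenthesis after each stranded consonant: /p/ → /pʊ/, /f/ → /fʊ/.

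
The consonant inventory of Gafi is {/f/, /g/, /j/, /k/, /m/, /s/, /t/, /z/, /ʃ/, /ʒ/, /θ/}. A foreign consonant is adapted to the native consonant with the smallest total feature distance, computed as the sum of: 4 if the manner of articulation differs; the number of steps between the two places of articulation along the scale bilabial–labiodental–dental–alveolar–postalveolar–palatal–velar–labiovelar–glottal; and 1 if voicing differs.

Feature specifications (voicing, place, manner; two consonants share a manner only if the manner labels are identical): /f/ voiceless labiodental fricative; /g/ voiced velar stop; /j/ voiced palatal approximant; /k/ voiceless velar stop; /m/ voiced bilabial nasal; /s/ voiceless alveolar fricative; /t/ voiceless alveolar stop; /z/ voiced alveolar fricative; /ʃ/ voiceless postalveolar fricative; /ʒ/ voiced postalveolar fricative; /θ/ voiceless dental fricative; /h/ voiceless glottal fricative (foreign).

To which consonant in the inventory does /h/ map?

ʃ

/ʃ/ is closest: same manner (fricative), place distance 4 (glottal→postalveolar), same voicing; total 4. Next closest is /s/ at distance 5.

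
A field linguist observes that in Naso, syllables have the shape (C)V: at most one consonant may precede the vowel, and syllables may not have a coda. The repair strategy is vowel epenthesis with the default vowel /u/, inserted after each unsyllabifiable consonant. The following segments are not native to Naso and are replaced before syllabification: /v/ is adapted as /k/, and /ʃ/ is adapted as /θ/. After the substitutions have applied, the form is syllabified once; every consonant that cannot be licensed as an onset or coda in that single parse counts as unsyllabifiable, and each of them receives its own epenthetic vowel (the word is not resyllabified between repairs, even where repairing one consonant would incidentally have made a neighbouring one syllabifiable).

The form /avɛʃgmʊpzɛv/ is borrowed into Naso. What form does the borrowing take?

Substitution: /v/ → /k/, /ʃ/ → /θ/, giving /akɛθgmʊpzɛk/.
Syllabifying with onset maximization leaves /θ/, /g/, /p/, /k/ stranded (no codas are permitted; onsets are limited to one consonant).
Inserting the epenthetic vowel yields /θ/ → /θu/, /g/ → /gu/, /p/ → /pu/, /k/ → /ku/.

akɛθugumʊpuzɛku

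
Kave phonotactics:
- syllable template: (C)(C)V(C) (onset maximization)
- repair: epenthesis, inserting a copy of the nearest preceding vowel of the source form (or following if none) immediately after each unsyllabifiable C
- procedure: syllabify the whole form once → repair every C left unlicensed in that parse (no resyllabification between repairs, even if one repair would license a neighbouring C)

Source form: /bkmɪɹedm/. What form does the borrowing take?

bɪkmɪɹedme

The consonants /b/, /m/ cannot be parsed into a legal (C)(C)V(C) syllable (at most one coda consonant is licensed; onsets may contain at most 2 consonants).
Epenthesis after each stranded consonant: /b/ → /bɪ/, /m/ → /me/.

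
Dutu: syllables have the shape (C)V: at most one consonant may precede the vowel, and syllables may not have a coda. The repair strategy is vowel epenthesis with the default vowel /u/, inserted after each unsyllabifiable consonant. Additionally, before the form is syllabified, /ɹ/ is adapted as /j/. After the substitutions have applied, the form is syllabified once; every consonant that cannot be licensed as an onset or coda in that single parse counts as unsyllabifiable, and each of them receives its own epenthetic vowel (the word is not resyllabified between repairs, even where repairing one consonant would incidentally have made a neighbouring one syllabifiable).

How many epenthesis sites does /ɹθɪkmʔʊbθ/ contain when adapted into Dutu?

After substitution the input is /jθɪkmʔʊbθ/.
The unsyllabifiable consonants are /j/, /k/, /m/, /b/, /θ/; each receives one epenthetic vowel.

5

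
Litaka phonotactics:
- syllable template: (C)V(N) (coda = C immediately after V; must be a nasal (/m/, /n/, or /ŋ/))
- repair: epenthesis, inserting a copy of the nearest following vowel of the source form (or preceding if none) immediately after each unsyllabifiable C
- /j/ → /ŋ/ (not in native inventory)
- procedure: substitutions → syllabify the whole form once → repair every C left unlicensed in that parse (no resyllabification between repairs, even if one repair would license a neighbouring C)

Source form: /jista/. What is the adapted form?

Substitution: /j/ → /ŋ/, giving /ŋista/.
Under (C)V(N), the unsyllabifiable consonants are /s/ (only a nasal (/m/, /n/, or /ŋ/) is licensed in coda position; onsets are limited to one consonant).
Epenthesis after each stranded consonant: /s/ → /sa/.

ŋisata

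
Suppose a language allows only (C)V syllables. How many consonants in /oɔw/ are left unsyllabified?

1

The consonants /w/ cannot be parsed into a legal (C)V syllable (no codas are permitted; onsets are limited to one consonant).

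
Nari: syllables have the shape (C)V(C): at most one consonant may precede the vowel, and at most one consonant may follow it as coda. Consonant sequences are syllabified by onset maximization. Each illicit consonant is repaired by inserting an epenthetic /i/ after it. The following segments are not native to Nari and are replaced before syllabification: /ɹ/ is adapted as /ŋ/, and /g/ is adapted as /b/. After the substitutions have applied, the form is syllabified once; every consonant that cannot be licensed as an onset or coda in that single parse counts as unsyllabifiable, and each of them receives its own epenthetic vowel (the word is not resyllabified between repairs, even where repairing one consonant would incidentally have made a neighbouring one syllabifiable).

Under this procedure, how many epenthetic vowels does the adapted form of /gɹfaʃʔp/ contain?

After substitution the input is /bŋfaʃʔp/.
The unsyllabifiable consonants are /b/, /ŋ/, /ʔ/, /p/; each receives one epenthetic vowel.

4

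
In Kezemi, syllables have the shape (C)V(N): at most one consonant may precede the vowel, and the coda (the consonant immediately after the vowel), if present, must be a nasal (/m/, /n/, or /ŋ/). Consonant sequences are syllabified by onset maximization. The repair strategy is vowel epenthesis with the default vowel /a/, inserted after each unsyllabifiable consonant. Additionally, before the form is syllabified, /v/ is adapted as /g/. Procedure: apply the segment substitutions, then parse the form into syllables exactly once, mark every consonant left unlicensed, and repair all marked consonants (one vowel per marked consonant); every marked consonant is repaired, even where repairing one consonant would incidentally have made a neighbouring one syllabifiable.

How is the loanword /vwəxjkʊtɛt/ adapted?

gawəxajakʊtɛta

Substitution: /v/ → /g/, giving /gwəxjkʊtɛt/.
Syllabifying with onset maximization leaves /g/, /x/, /j/, /t/ stranded (only a nasal (/m/, /n/, or /ŋ/) is licensed in coda position; onsets are limited to one consonant).
Epenthesis after each stranded consonant: /g/ → /ga/, /x/ → /xa/, /j/ → /ja/, /t/ → /ta/.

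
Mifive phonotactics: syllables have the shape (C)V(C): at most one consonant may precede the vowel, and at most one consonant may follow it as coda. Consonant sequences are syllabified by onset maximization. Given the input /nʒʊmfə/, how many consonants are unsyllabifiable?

1

Under (C)V(C), the unsyllabifiable consonants are /n/ (at most one coda consonant is licensed; onsets are limited to one consonant).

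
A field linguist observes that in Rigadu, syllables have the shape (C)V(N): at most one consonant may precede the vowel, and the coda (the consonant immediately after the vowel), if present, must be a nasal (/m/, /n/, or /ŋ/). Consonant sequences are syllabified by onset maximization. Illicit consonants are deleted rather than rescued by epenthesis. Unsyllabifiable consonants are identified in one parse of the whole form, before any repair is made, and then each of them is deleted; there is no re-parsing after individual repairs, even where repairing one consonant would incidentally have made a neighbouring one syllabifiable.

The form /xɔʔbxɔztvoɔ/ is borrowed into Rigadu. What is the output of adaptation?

xɔxɔvoɔ

Syllabifying with onset maximization leaves /ʔ/, /b/, /z/, /t/ stranded (only a nasal (/m/, /n/, or /ŋ/) is licensed in coda position; onsets are limited to one consonant).
Deleting the stranded consonants removes /ʔ/, /b/, /z/, /t/.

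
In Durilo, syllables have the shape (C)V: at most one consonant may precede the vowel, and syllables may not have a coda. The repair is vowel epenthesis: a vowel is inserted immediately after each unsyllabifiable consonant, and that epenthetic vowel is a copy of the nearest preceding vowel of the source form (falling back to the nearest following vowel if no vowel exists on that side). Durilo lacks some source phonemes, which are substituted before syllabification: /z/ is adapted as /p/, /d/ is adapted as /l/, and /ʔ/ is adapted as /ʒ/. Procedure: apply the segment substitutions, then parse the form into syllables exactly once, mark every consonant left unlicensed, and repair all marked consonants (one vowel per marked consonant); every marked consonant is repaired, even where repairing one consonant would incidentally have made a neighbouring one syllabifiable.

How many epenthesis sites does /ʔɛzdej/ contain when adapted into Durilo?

After substitution the input is /ʒɛplej/.
The unsyllabifiable consonants are /p/, /j/; each receives one epenthetic vowel.

2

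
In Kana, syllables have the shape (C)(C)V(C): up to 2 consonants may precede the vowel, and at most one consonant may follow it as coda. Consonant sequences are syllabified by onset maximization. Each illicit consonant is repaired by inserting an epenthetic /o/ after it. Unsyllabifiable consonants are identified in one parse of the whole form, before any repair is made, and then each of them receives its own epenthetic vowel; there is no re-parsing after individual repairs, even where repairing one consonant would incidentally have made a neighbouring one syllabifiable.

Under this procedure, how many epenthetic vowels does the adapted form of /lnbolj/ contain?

The unsyllabifiable consonants are /l/, /j/; each receives one epenthetic vowel.

2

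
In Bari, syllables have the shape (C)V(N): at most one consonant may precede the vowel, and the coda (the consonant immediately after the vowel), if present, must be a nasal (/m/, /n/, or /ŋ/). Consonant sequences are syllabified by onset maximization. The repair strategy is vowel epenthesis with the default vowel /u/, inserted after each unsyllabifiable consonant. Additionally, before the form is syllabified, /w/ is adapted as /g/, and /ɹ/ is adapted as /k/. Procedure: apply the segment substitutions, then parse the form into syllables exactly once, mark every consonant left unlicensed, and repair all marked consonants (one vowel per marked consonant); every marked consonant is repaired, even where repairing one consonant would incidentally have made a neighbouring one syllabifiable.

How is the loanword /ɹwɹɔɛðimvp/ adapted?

kugukɔɛðimvupu

Substitution: /ɹ/ → /k/, /w/ → /g/, giving /kgkɔɛðimvp/.
The consonants /k/, /g/, /v/, /p/ cannot be parsed into a legal (C)V(N) syllable (only a nasal (/m/, /n/, or /ŋ/) is licensed in coda position; onsets are limited to one consonant).
Epenthesis after each stranded consonant: /k/ → /ku/, /g/ → /gu/, /v/ → /vu/, /p/ → /pu/.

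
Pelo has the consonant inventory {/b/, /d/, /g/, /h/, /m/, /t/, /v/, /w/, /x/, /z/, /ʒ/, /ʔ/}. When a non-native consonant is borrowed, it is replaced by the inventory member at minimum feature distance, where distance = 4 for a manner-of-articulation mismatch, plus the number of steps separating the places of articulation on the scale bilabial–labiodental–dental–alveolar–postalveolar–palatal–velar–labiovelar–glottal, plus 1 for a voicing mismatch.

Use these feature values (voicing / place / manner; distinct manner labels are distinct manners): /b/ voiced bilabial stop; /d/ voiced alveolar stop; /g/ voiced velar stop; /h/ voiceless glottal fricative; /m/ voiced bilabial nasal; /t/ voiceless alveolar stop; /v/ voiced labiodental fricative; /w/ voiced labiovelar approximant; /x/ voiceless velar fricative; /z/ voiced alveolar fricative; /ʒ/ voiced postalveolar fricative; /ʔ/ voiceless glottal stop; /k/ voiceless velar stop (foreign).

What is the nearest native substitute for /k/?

/g/ is closest: same manner (stop), place distance 0 (velar→velar), voicing differs (+1); total 1. Next closest is /ʔ/ at distance 2.

g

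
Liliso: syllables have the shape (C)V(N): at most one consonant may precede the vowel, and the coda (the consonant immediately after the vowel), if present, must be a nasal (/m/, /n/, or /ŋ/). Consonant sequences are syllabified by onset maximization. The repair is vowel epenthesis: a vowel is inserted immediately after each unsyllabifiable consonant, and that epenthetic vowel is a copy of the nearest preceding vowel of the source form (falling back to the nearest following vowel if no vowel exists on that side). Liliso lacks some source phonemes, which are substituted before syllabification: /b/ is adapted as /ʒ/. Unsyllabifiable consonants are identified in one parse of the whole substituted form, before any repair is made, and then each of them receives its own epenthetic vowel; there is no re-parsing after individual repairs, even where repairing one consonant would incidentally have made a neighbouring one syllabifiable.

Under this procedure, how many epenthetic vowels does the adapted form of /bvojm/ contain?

After substitution the input is /ʒvojm/.
The unsyllabifiable consonants are /ʒ/, /j/, /m/; each receives one epenthetic vowel.

3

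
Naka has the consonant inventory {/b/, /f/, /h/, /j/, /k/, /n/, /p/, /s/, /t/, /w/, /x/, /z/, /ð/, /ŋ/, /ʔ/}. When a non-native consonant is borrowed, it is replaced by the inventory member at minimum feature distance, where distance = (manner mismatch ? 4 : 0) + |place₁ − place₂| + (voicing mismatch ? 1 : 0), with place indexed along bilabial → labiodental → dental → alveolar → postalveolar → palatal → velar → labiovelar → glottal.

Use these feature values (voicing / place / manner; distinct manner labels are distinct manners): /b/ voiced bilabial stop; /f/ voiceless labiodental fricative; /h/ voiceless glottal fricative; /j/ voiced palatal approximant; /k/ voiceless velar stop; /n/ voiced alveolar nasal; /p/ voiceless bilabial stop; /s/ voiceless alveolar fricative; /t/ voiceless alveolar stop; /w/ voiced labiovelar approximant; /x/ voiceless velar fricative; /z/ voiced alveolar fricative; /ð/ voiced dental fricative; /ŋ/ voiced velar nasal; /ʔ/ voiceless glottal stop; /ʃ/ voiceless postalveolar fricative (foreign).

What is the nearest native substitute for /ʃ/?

s

/s/ is closest: same manner (fricative), place distance 1 (postalveolar→alveolar), same voicing; total 1. Next closest is /x/ at distance 2.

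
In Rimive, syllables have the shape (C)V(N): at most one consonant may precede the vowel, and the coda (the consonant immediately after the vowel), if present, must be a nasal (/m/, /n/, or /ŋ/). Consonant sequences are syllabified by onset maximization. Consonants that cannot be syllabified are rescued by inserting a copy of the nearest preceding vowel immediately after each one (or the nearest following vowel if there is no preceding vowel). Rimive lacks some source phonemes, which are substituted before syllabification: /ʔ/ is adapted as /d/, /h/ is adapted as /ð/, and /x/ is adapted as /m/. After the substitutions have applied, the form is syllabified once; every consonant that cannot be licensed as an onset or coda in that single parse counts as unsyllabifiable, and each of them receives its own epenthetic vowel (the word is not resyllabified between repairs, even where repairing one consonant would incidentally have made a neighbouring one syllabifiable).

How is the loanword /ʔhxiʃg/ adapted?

Substitution: /ʔ/ → /d/, /h/ → /ð/, /x/ → /m/, giving /dðmiʃg/.
Syllabifying with onset maximization leaves /d/, /ð/, /ʃ/, /g/ stranded (only a nasal (/m/, /n/, or /ŋ/) is licensed in coda position; onsets are limited to one consonant).
Each unlicensed consonant becomes the onset of a new syllable: /d/ → /di/, /ð/ → /ði/, /ʃ/ → /ʃi/, /g/ → /gi/.

diðimiʃigi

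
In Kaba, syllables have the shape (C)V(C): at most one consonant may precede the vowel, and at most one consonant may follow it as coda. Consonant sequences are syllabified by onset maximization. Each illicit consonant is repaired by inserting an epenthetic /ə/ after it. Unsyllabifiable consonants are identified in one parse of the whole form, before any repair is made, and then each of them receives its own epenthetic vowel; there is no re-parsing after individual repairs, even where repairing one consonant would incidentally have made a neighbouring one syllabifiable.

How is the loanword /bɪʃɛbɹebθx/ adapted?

bɪʃɛbɹebθəxə

Syllabifying with onset maximization leaves /θ/, /x/ stranded (at most one coda consonant is licensed; onsets are limited to one consonant).
Epenthesis after each stranded consonant: /θ/ → /θə/, /x/ → /xə/.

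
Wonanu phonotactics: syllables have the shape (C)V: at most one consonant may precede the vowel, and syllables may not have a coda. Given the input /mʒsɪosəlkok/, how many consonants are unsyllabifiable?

Under (C)V, the unsyllabifiable consonants are /m/, /ʒ/, /l/, /k/ (no codas are permitted; onsets are limited to one consonant).

4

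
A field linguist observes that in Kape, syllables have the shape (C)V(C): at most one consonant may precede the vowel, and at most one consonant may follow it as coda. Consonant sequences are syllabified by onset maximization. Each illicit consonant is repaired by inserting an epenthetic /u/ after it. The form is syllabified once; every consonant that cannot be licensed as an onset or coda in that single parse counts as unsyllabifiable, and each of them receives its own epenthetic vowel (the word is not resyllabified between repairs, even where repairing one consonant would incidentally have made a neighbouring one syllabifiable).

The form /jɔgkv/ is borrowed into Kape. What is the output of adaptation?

jɔgkuvu

Syllabifying with onset maximization leaves /k/, /v/ stranded (at most one coda consonant is licensed; onsets are limited to one consonant).
Epenthesis after each stranded consonant: /k/ → /ku/, /v/ → /vu/.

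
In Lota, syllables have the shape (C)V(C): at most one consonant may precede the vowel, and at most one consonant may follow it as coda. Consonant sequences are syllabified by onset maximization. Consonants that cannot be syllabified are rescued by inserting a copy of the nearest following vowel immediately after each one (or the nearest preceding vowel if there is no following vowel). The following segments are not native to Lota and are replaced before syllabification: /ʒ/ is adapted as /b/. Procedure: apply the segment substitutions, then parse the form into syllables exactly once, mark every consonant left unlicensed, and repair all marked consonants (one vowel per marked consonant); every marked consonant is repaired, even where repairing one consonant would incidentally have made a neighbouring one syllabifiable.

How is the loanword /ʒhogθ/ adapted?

Substitution: /ʒ/ → /b/, giving /bhogθ/.
Under (C)V(C), the unsyllabifiable consonants are /b/, /θ/ (at most one coda consonant is licensed; onsets are limited to one consonant).
Inserting the epenthetic vowel yields /b/ → /bo/, /θ/ → /θo/.

bohogθo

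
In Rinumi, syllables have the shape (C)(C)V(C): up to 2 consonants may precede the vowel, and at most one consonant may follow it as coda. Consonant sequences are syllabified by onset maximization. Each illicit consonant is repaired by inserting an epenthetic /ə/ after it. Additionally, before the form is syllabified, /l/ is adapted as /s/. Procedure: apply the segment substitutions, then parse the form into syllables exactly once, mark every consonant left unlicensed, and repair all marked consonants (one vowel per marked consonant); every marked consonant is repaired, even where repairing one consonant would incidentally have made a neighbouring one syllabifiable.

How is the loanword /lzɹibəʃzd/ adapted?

səzɹibəʃzədə

Substitution: /l/ → /s/, giving /szɹibəʃzd/.
Syllabifying with onset maximization leaves /s/, /z/, /d/ stranded (at most one coda consonant is licensed; onsets may contain at most 2 consonants).
Epenthesis after each stranded consonant: /s/ → /sə/, /z/ → /zə/, /d/ → /də/.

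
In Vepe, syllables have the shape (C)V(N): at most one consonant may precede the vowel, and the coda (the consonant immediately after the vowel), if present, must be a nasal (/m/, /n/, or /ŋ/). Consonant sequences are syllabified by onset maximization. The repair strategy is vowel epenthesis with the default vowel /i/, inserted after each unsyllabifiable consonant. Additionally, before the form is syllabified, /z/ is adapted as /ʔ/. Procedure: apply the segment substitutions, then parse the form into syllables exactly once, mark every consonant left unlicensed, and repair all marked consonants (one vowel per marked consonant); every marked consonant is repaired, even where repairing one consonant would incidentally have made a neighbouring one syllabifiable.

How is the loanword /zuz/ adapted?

Substitution: /z/ → /ʔ/, giving /ʔuʔ/.
Under (C)V(N), the unsyllabifiable consonants are /ʔ/ (only a nasal (/m/, /n/, or /ŋ/) is licensed in coda position; onsets are limited to one consonant).
Each unlicensed consonant becomes the onset of a new syllable: /ʔ/ → /ʔi/.

ʔuʔi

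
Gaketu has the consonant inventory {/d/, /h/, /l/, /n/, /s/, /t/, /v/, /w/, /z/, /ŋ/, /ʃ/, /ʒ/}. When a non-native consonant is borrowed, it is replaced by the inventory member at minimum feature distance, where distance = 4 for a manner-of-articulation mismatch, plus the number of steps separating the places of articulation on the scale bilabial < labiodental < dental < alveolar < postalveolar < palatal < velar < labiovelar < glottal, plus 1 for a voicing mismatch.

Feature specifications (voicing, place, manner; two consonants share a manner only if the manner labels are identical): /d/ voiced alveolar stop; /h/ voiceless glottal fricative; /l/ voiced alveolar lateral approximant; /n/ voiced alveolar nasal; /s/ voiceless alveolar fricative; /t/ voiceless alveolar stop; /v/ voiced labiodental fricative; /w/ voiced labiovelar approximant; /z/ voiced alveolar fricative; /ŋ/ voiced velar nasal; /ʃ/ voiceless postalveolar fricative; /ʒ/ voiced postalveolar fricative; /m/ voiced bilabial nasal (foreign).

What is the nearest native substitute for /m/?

/n/ is closest: same manner (nasal), place distance 3 (bilabial→alveolar), same voicing; total 3. Next closest is /v/ at distance 5.

n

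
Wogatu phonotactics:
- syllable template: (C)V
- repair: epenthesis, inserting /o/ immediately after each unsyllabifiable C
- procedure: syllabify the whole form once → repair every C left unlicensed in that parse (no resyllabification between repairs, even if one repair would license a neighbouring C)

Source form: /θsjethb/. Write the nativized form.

Under (C)V, the unsyllabifiable consonants are /θ/, /s/, /t/, /h/, /b/ (no codas are permitted; onsets are limited to one consonant).
Each unlicensed consonant becomes the onset of a new syllable: /θ/ → /θo/, /s/ → /so/, /t/ → /to/, /h/ → /ho/, /b/ → /bo/.

θosojetohobo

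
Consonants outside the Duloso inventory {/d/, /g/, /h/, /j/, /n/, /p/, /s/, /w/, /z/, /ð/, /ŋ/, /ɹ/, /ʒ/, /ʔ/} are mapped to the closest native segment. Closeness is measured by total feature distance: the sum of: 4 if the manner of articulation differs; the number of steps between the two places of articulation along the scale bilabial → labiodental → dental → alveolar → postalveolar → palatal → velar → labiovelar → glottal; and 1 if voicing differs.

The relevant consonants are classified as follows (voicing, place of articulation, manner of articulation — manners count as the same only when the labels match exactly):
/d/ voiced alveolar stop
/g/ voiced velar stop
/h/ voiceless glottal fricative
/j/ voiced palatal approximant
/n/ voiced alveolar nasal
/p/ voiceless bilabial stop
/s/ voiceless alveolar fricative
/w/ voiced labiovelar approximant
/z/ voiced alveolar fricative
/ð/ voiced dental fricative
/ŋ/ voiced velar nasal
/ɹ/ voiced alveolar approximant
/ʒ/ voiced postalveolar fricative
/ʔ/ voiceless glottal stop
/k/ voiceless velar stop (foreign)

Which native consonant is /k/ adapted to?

g

/g/ is closest: same manner (stop), place distance 0 (velar→velar), voicing differs (+1); total 1. Next closest is /ʔ/ at distance 2.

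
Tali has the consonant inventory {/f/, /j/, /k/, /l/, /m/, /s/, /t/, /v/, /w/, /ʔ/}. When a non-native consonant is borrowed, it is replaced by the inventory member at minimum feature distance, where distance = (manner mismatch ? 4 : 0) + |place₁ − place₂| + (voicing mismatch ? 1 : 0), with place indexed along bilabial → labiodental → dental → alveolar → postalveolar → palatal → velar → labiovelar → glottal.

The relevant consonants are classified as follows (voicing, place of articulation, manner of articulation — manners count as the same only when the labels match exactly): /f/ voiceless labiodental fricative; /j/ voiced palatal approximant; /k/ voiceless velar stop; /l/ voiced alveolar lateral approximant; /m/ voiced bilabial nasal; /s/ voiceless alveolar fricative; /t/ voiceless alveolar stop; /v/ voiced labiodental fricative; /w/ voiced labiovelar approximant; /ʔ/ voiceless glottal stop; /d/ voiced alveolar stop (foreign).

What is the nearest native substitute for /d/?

t

/t/ is closest: same manner (stop), place distance 0 (alveolar→alveolar), voicing differs (+1); total 1. Next closest is /k/ at distance 4.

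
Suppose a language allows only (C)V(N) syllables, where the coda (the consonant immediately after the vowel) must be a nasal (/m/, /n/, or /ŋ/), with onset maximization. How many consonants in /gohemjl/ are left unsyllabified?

2

The consonants /j/, /l/ cannot be parsed into a legal (C)V(N) syllable (only a nasal (/m/, /n/, or /ŋ/) is licensed in coda position; onsets are limited to one consonant).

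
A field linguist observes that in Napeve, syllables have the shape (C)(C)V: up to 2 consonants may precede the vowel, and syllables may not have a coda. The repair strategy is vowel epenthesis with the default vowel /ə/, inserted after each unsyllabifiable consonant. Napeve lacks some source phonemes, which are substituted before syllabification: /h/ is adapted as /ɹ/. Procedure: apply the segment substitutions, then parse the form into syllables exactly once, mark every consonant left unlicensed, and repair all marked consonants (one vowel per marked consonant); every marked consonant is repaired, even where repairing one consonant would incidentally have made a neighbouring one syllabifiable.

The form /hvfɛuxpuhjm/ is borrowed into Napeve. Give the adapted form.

Substitution: /h/ → /ɹ/, giving /ɹvfɛuxpuɹjm/.
Syllabifying with onset maximization leaves /ɹ/, /ɹ/, /j/, /m/ stranded (no codas are permitted; onsets may contain at most 2 consonants).
Epenthesis after each stranded consonant: /ɹ/ → /ɹə/, /ɹ/ → /ɹə/, /j/ → /jə/, /m/ → /mə/.

ɹəvfɛuxpuɹəjəmə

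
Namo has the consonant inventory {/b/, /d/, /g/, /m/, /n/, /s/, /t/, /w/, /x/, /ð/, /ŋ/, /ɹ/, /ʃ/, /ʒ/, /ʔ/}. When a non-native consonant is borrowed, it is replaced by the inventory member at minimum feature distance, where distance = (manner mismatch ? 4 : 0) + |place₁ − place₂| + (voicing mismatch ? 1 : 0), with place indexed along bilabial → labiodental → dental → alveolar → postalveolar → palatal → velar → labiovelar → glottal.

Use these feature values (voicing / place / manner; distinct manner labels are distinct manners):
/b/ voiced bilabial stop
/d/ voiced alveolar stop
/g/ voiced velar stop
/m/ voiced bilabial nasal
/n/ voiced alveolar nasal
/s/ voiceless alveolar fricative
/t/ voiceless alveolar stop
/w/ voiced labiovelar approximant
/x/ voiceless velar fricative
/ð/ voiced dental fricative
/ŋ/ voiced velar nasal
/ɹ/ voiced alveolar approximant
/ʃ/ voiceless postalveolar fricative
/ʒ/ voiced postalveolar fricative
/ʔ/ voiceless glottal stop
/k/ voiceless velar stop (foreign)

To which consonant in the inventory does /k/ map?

/g/ is closest: same manner (stop), place distance 0 (velar→velar), voicing differs (+1); total 1. Next closest is /ʔ/ at distance 2.

g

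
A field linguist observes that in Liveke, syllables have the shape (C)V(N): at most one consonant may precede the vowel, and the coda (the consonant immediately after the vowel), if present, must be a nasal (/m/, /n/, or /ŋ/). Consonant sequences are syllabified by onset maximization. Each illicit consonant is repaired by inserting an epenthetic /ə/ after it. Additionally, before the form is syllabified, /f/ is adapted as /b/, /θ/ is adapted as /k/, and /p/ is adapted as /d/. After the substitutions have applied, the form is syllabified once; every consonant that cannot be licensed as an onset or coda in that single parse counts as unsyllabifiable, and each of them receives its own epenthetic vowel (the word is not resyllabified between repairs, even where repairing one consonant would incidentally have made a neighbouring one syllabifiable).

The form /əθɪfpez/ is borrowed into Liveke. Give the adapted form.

əkɪbədezə

Substitution: /θ/ → /k/, /f/ → /b/, /p/ → /d/, giving /əkɪbdez/.
The consonants /b/, /z/ cannot be parsed into a legal (C)V(N) syllable (only a nasal (/m/, /n/, or /ŋ/) is licensed in coda position; onsets are limited to one consonant).
Each unlicensed consonant becomes the onset of a new syllable: /b/ → /bə/, /z/ → /zə/.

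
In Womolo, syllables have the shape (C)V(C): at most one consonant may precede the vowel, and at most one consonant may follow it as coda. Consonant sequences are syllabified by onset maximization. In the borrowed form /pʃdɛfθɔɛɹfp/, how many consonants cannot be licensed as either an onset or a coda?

Syllabifying with onset maximization leaves /p/, /ʃ/, /f/, /p/ stranded (at most one coda consonant is licensed; onsets are limited to one consonant).

4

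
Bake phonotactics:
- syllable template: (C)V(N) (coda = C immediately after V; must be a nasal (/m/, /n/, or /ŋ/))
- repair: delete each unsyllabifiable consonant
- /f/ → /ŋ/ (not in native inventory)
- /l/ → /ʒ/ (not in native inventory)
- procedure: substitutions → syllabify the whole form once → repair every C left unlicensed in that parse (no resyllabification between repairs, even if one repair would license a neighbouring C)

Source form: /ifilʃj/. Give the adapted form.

Substitution: /f/ → /ŋ/, /l/ → /ʒ/, giving /iŋiʒʃj/.
Under (C)V(N), the unsyllabifiable consonants are /ʒ/, /ʃ/, /j/ (only a nasal (/m/, /n/, or /ŋ/) is licensed in coda position; onsets are limited to one consonant).
Deleting the stranded consonants removes /ʒ/, /ʃ/, /j/.

iŋi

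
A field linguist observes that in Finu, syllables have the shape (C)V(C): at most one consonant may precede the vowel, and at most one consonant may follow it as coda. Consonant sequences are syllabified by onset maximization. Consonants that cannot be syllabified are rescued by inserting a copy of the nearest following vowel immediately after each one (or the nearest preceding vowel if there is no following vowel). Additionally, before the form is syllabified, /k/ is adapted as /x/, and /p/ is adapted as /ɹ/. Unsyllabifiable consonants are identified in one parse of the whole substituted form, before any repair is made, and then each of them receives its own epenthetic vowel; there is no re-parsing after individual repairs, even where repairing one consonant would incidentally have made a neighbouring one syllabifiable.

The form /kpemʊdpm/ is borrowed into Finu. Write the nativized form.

xeɹemʊdɹʊmʊ

Substitution: /k/ → /x/, /p/ → /ɹ/, giving /xɹemʊdɹm/.
Under (C)V(C), the unsyllabifiable consonants are /x/, /ɹ/, /m/ (at most one coda consonant is licensed; onsets are limited to one consonant).
Inserting the epenthetic vowel yields /x/ → /xe/, /ɹ/ → /ɹʊ/, /m/ → /mʊ/.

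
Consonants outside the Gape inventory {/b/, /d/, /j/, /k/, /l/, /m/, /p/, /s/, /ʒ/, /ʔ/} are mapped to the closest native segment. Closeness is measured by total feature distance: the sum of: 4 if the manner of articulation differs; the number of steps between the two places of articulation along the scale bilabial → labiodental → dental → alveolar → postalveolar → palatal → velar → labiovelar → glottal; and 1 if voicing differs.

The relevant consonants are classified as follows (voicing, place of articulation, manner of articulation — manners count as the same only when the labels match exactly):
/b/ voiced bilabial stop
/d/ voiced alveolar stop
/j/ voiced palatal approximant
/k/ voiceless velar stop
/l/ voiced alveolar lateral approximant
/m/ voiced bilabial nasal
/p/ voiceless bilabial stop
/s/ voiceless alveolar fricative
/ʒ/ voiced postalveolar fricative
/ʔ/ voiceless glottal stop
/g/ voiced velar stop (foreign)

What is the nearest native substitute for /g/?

/k/ is closest: same manner (stop), place distance 0 (velar→velar), voicing differs (+1); total 1. Next closest is /d/ at distance 3.

k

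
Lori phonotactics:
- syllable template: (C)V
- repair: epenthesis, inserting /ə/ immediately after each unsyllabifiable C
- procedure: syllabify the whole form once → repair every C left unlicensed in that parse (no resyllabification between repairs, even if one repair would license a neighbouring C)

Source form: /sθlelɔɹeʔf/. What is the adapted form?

səθəlelɔɹeʔəfə

The consonants /s/, /θ/, /ʔ/, /f/ cannot be parsed into a legal (C)V syllable (no codas are permitted; onsets are limited to one consonant).
Epenthesis after each stranded consonant: /s/ → /sə/, /θ/ → /θə/, /ʔ/ → /ʔə/, /f/ → /fə/.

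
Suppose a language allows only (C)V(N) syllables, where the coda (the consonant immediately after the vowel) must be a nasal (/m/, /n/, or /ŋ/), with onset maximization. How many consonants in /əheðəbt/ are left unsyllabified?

2

Under (C)V(N), the unsyllabifiable consonants are /b/, /t/ (only a nasal (/m/, /n/, or /ŋ/) is licensed in coda position; onsets are limited to one consonant).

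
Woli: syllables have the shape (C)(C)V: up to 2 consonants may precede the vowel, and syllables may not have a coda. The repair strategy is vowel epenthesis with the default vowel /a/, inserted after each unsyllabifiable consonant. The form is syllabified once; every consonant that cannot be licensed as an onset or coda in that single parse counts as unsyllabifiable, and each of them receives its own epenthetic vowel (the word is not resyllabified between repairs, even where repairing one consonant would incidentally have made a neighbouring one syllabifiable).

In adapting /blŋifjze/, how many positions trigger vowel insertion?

2

The unsyllabifiable consonants are /b/, /f/; each receives one epenthetic vowel.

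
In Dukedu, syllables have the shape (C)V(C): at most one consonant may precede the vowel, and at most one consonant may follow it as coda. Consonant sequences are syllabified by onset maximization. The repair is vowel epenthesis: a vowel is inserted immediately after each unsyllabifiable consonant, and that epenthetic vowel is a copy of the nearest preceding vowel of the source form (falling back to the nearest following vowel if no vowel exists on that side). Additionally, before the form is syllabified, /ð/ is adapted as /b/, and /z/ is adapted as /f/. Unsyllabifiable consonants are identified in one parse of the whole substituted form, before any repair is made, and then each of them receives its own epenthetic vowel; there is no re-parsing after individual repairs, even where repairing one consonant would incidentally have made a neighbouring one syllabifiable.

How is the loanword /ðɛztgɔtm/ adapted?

bɛftɛgɔtmɔ

Substitution: /ð/ → /b/, /z/ → /f/, giving /bɛftgɔtm/.
Under (C)V(C), the unsyllabifiable consonants are /t/, /m/ (at most one coda consonant is licensed; onsets are limited to one consonant).
Epenthesis after each stranded consonant: /t/ → /tɛ/, /m/ → /mɔ/.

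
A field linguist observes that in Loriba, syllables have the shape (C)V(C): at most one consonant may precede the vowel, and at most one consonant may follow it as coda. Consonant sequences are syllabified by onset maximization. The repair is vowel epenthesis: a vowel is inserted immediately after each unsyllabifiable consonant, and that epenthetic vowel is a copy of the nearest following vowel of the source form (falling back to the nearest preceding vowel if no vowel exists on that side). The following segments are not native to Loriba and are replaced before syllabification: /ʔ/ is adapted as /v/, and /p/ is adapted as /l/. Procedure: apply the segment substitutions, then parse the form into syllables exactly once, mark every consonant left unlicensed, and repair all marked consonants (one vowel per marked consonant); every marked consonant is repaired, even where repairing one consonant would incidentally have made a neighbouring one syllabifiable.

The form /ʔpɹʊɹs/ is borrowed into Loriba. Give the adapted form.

vʊlʊɹʊɹsʊ

Substitution: /ʔ/ → /v/, /p/ → /l/, giving /vlɹʊɹs/.
Syllabifying with onset maximization leaves /v/, /l/, /s/ stranded (at most one coda consonant is licensed; onsets are limited to one consonant).
Epenthesis after each stranded consonant: /v/ → /vʊ/, /l/ → /lʊ/, /s/ → /sʊ/.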